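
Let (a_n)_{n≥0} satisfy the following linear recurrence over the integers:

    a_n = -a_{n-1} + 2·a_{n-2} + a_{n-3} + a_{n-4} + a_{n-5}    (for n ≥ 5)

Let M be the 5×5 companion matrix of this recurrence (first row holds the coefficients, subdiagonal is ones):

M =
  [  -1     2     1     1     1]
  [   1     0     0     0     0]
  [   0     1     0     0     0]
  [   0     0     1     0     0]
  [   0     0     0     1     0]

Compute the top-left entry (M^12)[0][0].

(M^12)[0][0] is the top entry after applying M 12 times to the unit state (1, 0, 0, 0, 0). Equivalently it is h_{16} for the auxiliary sequence (h_n) obeying the same recurrence with h_4 = 1 and h_i = 0 for 0 ≤ i < 4:
h_5 = -1·1 + 2·0 + 1·0 + 1·0 + 1·0 = -1
h_6 = -1·-1 + 2·1 + 1·0 + 1·0 + 1·0 = 3
h_7 = -1·3 + 2·-1 + 1·1 + 1·0 + 1·0 = -4
h_8 = -1·-4 + 2·3 + 1·-1 + 1·1 + 1·0 = 10
h_9 = -1·10 + 2·-4 + 1·3 + 1·-1 + 1·1 = -15
h_10 = -1·-15 + 2·10 + 1·-4 + 1·3 + 1·-1 = 33
h_11 = -1·33 + 2·-15 + 1·10 + 1·-4 + 1·3 = -54
h_12 = -1·-54 + 2·33 + 1·-15 + 1·10 + 1·-4 = 111
h_13 = -1·111 + 2·-54 + 1·33 + 1·-15 + 1·10 = -191
h_14 = -1·-191 + 2·111 + 1·-54 + 1·33 + 1·-15 = 377
h_15 = -1·377 + 2·-191 + 1·111 + 1·-54 + 1·33 = -669
h_16 = -1·-669 + 2·377 + 1·-191 + 1·111 + 1·-54 = 1289

1289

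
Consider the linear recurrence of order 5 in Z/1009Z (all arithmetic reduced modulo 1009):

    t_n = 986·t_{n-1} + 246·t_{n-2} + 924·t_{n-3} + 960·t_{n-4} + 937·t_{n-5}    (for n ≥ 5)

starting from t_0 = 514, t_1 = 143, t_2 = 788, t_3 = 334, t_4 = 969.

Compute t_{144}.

408

t_5 = 986·969 + 246·334 + 924·788 + 960·143 + 937·514 = 341
t_6 = 986·341 + 246·969 + 924·334 + 960·788 + 937·143 = 874
t_7 = 986·874 + 246·341 + 924·969 + 960·334 + 937·788 = 136
t_8 = 986·136 + 246·874 + 924·341 + 960·969 + 937·334 = 372
t_9 = 986·372 + 246·136 + 924·874 + 960·341 + 937·969 = 348
t_10 = 986·348 + 246·372 + 924·136 + 960·874 + 937·341 = 534
Continuing the recurrence:
  t_11 = 366;  t_12 = 770;  t_13 = 253;  t_14 = 369;  t_15 = 531;  t_16 = 37
  t_17 = 303;  t_18 = 412;  t_19 = 249;  t_20 = 564;  t_21 = 796;  t_22 = 763
  t_23 = 679;  t_24 = 335;  t_25 = 736;  t_26 = 851;  t_27 = 405;  t_28 = 529
  t_29 = 349;  t_30 = 54;  t_31 = 908;  t_32 = 482;  t_33 = 144;  t_34 = 216
  t_35 = 637;  t_36 = 818;  t_37 = 75;  t_38 = 299;  t_39 = 214;  t_40 = 527
  t_41 = 969;  t_42 = 502;  t_43 = 687;  t_44 = 239;  t_45 = 95;  t_46 = 712
  t_47 = 619;  t_48 = 855;  t_49 = 785;  t_50 = 59;  t_51 = 150;  t_52 = 145
  t_53 = 164;  t_54 = 97;  t_55 = 64;  t_56 = 635;  t_57 = 652;  t_58 = 151
  t_59 = 1005;  t_60 = 581;  t_61 = 86;  t_62 = 171;  t_63 = 549;  t_64 = 2
  t_65 = 770;  t_66 = 248;  t_67 = 46;  t_68 = 279;  t_69 = 431;  t_70 = 336
  t_71 = 996;  t_72 = 76;  t_73 = 962;  t_74 = 629;  t_75 = 460;  t_76 = 65
  t_77 = 545;  t_78 = 485;  t_79 = 121;  t_80 = 600;  t_81 = 869;  t_82 = 846
  t_83 = 558;  t_84 = 567;  t_85 = 842;  t_86 = 952;  t_87 = 355;  t_88 = 733
  t_89 = 297;  t_90 = 725;  t_91 = 971;  t_92 = 683;  t_93 = 366;  t_94 = 985
  t_95 = 357;  t_96 = 728;  t_97 = 963;  t_98 = 518;  t_99 = 25;  t_100 = 775
  t_101 = 78;  t_102 = 194;  t_103 = 131;  t_104 = 324;  t_105 = 121;  t_106 = 214
  t_107 = 124;  t_108 = 73;  t_109 = 549;  t_110 = 818;  t_111 = 768;  t_112 = 287
  t_113 = 929;  t_114 = 200;  t_115 = 93;  t_116 = 646;  t_117 = 510;  t_118 = 35
  t_119 = 338;  t_120 = 865;  t_121 = 884;  t_122 = 177;  t_123 = 715;  t_124 = 262
  t_125 = 791;  t_126 = 946;  t_127 = 870;  t_128 = 433;  t_129 = 443;  t_130 = 802
  t_131 = 498;  t_132 = 759;  t_133 = 142;  t_134 = 303;  t_135 = 364;  t_136 = 220
  t_137 = 150;  t_138 = 713;  t_139 = 491;  t_140 = 350;  t_141 = 689;  t_142 = 943
t_143 = 986·943 + 246·689 + 924·350 + 960·491 + 937·713 = 282
t_144 = 986·282 + 246·943 + 924·689 + 960·350 + 937·491 = 408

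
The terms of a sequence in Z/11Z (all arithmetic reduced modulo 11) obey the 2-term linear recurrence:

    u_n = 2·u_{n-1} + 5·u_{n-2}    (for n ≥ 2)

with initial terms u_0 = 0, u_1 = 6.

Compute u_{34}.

5

u_2 = 2·6 + 5·0 = 1
u_3 = 2·1 + 5·6 = 10
u_4 = 2·10 + 5·1 = 3
u_5 = 2·3 + 5·10 = 1
u_6 = 2·1 + 5·3 = 6
u_7 = 2·6 + 5·1 = 6
u_8 = 2·6 + 5·6 = 9
u_9 = 2·9 + 5·6 = 4
u_10 = 2·4 + 5·9 = 9
u_11 = 2·9 + 5·4 = 5
u_12 = 2·5 + 5·9 = 0
u_13 = 2·0 + 5·5 = 3
u_14 = 2·3 + 5·0 = 6
u_15 = 2·6 + 5·3 = 5
u_16 = 2·5 + 5·6 = 7
u_17 = 2·7 + 5·5 = 6
u_18 = 2·6 + 5·7 = 3
u_19 = 2·3 + 5·6 = 3
u_20 = 2·3 + 5·3 = 10
u_21 = 2·10 + 5·3 = 2
u_22 = 2·2 + 5·10 = 10
u_23 = 2·10 + 5·2 = 8
u_24 = 2·8 + 5·10 = 0
u_25 = 2·0 + 5·8 = 7
u_26 = 2·7 + 5·0 = 3
u_27 = 2·3 + 5·7 = 8
u_28 = 2·8 + 5·3 = 9
u_29 = 2·9 + 5·8 = 3
u_30 = 2·3 + 5·9 = 7
u_31 = 2·7 + 5·3 = 7
u_32 = 2·7 + 5·7 = 5
u_33 = 2·5 + 5·7 = 1
u_34 = 2·1 + 5·5 = 5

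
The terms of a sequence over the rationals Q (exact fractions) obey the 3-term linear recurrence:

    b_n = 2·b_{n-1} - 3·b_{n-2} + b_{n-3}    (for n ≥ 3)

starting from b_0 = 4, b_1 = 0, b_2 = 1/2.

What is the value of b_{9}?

b_3 = 2·1/2 + -3·0 + 1·4 = 5
b_4 = 2·5 + -3·1/2 + 1·0 = 17/2
b_5 = 2·17/2 + -3·5 + 1·1/2 = 5/2
b_6 = 2·5/2 + -3·17/2 + 1·5 = -31/2
b_7 = 2·-31/2 + -3·5/2 + 1·17/2 = -30
b_8 = 2·-30 + -3·-31/2 + 1·5/2 = -11
b_9 = 2·-11 + -3·-30 + 1·-31/2 = 105/2

105/2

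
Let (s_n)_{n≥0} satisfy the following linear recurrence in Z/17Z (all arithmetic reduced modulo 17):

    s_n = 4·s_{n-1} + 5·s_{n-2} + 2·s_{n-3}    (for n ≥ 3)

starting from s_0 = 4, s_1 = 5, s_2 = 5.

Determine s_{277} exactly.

s_3 = 4·5 + 5·5 + 2·4 = 2
s_4 = 4·2 + 5·5 + 2·5 = 9
s_5 = 4·9 + 5·2 + 2·5 = 5
s_6 = 4·5 + 5·9 + 2·2 = 1
s_7 = 4·1 + 5·5 + 2·9 = 13
s_8 = 4·13 + 5·1 + 2·5 = 16
Continuing the recurrence:
  s_9 = 12;  s_10 = 1;  s_11 = 11;  s_12 = 5;  s_13 = 9;  s_14 = 15
  s_15 = 13;  s_16 = 9;  s_17 = 12;  s_18 = 0;  s_19 = 10;  s_20 = 13
  s_21 = 0;  s_22 = 0;  s_23 = 9;  s_24 = 2;  s_25 = 2;  s_26 = 2
  s_27 = 5;  s_28 = 0;  s_29 = 12;  s_30 = 7;  s_31 = 3;  s_32 = 3
  s_33 = 7;  s_34 = 15;  s_35 = 16;  s_36 = 0;  s_37 = 8;  s_38 = 13
  s_39 = 7;  s_40 = 7;  s_41 = 4;  s_42 = 14;  s_43 = 5;  s_44 = 13
  s_45 = 3;  s_46 = 2;  s_47 = 15;  s_48 = 8;  s_49 = 9;  s_50 = 4
  s_51 = 9;  s_52 = 6;  s_53 = 9;  s_54 = 16;  s_55 = 2;  s_56 = 4
  s_57 = 7;  s_58 = 1;  s_59 = 13;  s_60 = 3;  s_61 = 11;  s_62 = 0
  s_63 = 10;  s_64 = 11;  s_65 = 9;  s_66 = 9;  s_67 = 1;  s_68 = 16
  s_69 = 2;  s_70 = 5;  s_71 = 11;  s_72 = 5;  s_73 = 0;  s_74 = 13
  s_75 = 11;  s_76 = 7;  s_77 = 7;  s_78 = 0;  s_79 = 15;  s_80 = 6
  s_81 = 14;  s_82 = 14;  s_83 = 2;  s_84 = 4;  s_85 = 3;  s_86 = 2
  s_87 = 14;  s_88 = 4;  s_89 = 5;  s_90 = 0;  s_91 = 16;  s_92 = 6
  s_93 = 2;  s_94 = 2;  s_95 = 13;  s_96 = 15;  s_97 = 10;  s_98 = 5
  s_99 = 15;  s_100 = 3;  s_101 = 12;  s_102 = 8;  s_103 = 13;  s_104 = 14
  s_105 = 1;  s_106 = 15;  s_107 = 8;  s_108 = 7;  s_109 = 13;  s_110 = 1
  s_111 = 15;  s_112 = 6;  s_113 = 16;  s_114 = 5;  s_115 = 10;  s_116 = 12
  s_117 = 6;  s_118 = 2;  s_119 = 11;  s_120 = 15;  s_121 = 0;  s_122 = 12
  s_123 = 10;  s_124 = 15;  s_125 = 15;  s_126 = 2;  s_127 = 11;  s_128 = 16
  s_129 = 4;  s_130 = 16;  s_131 = 14;  s_132 = 8;  s_133 = 15;  s_134 = 9
  s_135 = 8;  s_136 = 5;  s_137 = 10;  s_138 = 13;  s_139 = 10;  s_140 = 6
  s_141 = 15;  s_142 = 8;  s_143 = 0;  s_144 = 2;  s_145 = 7;  s_146 = 4
  s_147 = 4;  s_148 = 16;  s_149 = 7;  s_150 = 14;  s_151 = 4;  s_152 = 15
  s_153 = 6;  s_154 = 5;  s_155 = 12;  s_156 = 0;  s_157 = 2;  s_158 = 15
  s_159 = 2;  s_160 = 2;  s_161 = 14;  s_162 = 2;  s_163 = 14;  s_164 = 9
  s_165 = 8;  s_166 = 3;  s_167 = 2;  s_168 = 5;  s_169 = 2;  s_170 = 3
  s_171 = 15;  s_172 = 11;  s_173 = 6;  s_174 = 7;  s_175 = 12;  s_176 = 10
  s_177 = 12;  s_178 = 3;  s_179 = 7;  s_180 = 16;  s_181 = 3;  s_182 = 4
  s_183 = 12;  s_184 = 6;  s_185 = 7;  s_186 = 14;  s_187 = 1;  s_188 = 3
  s_189 = 11;  s_190 = 10;  s_191 = 16;  s_192 = 0;  s_193 = 15;  s_194 = 7
  s_195 = 1;  s_196 = 1;  s_197 = 6;  s_198 = 14;  s_199 = 3;  s_200 = 9
  s_201 = 11;  s_202 = 10;  s_203 = 11;  s_204 = 14;  s_205 = 12;  s_206 = 4
  s_207 = 2;  s_208 = 1;  s_209 = 5;  s_210 = 12;  s_211 = 7;  s_212 = 13
  s_213 = 9;  s_214 = 13;  s_215 = 4;  s_216 = 14;  s_217 = 0;  s_218 = 10
  s_219 = 0;  s_220 = 16;  s_221 = 16;  s_222 = 8;  s_223 = 8;  s_224 = 2
  s_225 = 13;  s_226 = 10;  s_227 = 7;  s_228 = 2;  s_229 = 12;  s_230 = 4
  s_231 = 12;  s_232 = 7;  s_233 = 11;  s_234 = 1;  s_235 = 5;  s_236 = 13
  s_237 = 11;  s_238 = 0;  s_239 = 13;  s_240 = 6;  s_241 = 4;  s_242 = 4
  s_243 = 14;  s_244 = 16;  s_245 = 6;  s_246 = 13;  s_247 = 12;  s_248 = 6
  s_249 = 8;  s_250 = 1;  s_251 = 5;  s_252 = 7;  s_253 = 4;  s_254 = 10
  s_255 = 6;  s_256 = 14;  s_257 = 4;  s_258 = 13;  s_259 = 15;  s_260 = 14
  s_261 = 4;  s_262 = 14;  s_263 = 2;  s_264 = 1;  s_265 = 8;  s_266 = 7
  s_267 = 2;  s_268 = 8;  s_269 = 5;  s_270 = 13;  s_271 = 8;  s_272 = 5
  s_273 = 1;  s_274 = 11;  s_275 = 8
s_276 = 4·8 + 5·11 + 2·1 = 4
s_277 = 4·4 + 5·8 + 2·11 = 10

10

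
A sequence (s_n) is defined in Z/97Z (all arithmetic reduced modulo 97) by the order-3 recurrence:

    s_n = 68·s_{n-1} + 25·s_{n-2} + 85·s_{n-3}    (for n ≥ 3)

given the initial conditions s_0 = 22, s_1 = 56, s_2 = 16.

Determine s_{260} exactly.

s_3 = 68·16 + 25·56 + 85·22 = 90
s_4 = 68·90 + 25·16 + 85·56 = 28
s_5 = 68·28 + 25·90 + 85·16 = 82
s_6 = 68·82 + 25·28 + 85·90 = 55
s_7 = 68·55 + 25·82 + 85·28 = 22
s_8 = 68·22 + 25·55 + 85·82 = 44
Continuing the recurrence:
  s_9 = 69;  s_10 = 96;  s_11 = 62;  s_12 = 65;  s_13 = 65;  s_14 = 63
  s_15 = 85;  s_16 = 76;  s_17 = 38;  s_18 = 69;  s_19 = 74;  s_20 = 93
  s_21 = 71;  s_22 = 57;  s_23 = 73;  s_24 = 8;  s_25 = 36;  s_26 = 26
  s_27 = 50;  s_28 = 29;  s_29 = 0;  s_30 = 28;  s_31 = 4;  s_32 = 2
  s_33 = 94;  s_34 = 89;  s_35 = 36;  s_36 = 53;  s_37 = 41;  s_38 = 92
  s_39 = 49;  s_40 = 96;  s_41 = 53;  s_42 = 81;  s_43 = 55;  s_44 = 85
  s_45 = 72;  s_46 = 56;  s_47 = 29;  s_48 = 83;  s_49 = 71;  s_50 = 56
  s_51 = 28;  s_52 = 27;  s_53 = 21;  s_54 = 21;  s_55 = 77;  s_56 = 77
  s_57 = 22;  s_58 = 72;  s_59 = 60;  s_60 = 87;  s_61 = 53;  s_62 = 15
  s_63 = 40;  s_64 = 34;  s_65 = 28;  s_66 = 43;  s_67 = 15;  s_68 = 13
  s_69 = 64;  s_70 = 35;  s_71 = 41;  s_72 = 82;  s_73 = 70;  s_74 = 13
  s_75 = 1;  s_76 = 38;  s_77 = 28;  s_78 = 29;  s_79 = 82;  s_80 = 48
  s_81 = 19;  s_82 = 53;  s_83 = 11;  s_84 = 2;  s_85 = 66;  s_86 = 41
  s_87 = 49;  s_88 = 73;  s_89 = 71;  s_90 = 51;  s_91 = 2;  s_92 = 74
  s_93 = 8;  s_94 = 42;  s_95 = 34;  s_96 = 65;  s_97 = 13;  s_98 = 64
  s_99 = 17;  s_100 = 78;  s_101 = 14;  s_102 = 79;  s_103 = 33;  s_104 = 74
  s_105 = 59;  s_106 = 34;  s_107 = 86;  s_108 = 73;  s_109 = 13;  s_110 = 28
  s_111 = 92;  s_112 = 10;  s_113 = 25;  s_114 = 70;  s_115 = 27;  s_116 = 85
  s_117 = 86;  s_118 = 83;  s_119 = 81;  s_120 = 52;  s_121 = 6;  s_122 = 57
  s_123 = 7;  s_124 = 83;  s_125 = 91;  s_126 = 31;  s_127 = 89;  s_128 = 12
  s_129 = 50;  s_130 = 13;  s_131 = 50;  s_132 = 21;  s_133 = 0;  s_134 = 22
  s_135 = 80;  s_136 = 73;  s_137 = 7;  s_138 = 80;  s_139 = 83;  s_140 = 91
  s_141 = 28;  s_142 = 79;  s_143 = 33;  s_144 = 3;  s_145 = 81;  s_146 = 46
  s_147 = 73;  s_148 = 1;  s_149 = 80;  s_150 = 30;  s_151 = 51;  s_152 = 57
  s_153 = 38;  s_154 = 2;  s_155 = 14;  s_156 = 61;  s_157 = 12;  s_158 = 39
  s_159 = 86;  s_160 = 83;  s_161 = 51;  s_162 = 49;  s_163 = 22;  s_164 = 72
  s_165 = 8;  s_166 = 43;  s_167 = 29;  s_168 = 41;  s_169 = 87;  s_170 = 94
  s_171 = 24;  s_172 = 28;  s_173 = 18;  s_174 = 84;  s_175 = 6;  s_176 = 61
  s_177 = 89;  s_178 = 36;  s_179 = 61;  s_180 = 3;  s_181 = 36;  s_182 = 45
  s_183 = 44;  s_184 = 96;  s_185 = 7;  s_186 = 20;  s_187 = 92;  s_188 = 76
  s_189 = 50;  s_190 = 25;  s_191 = 1;  s_192 = 93;  s_193 = 35;  s_194 = 37
  s_195 = 44;  s_196 = 5;  s_197 = 26;  s_198 = 7;  s_199 = 96;  s_200 = 86
  s_201 = 16;  s_202 = 49;  s_203 = 81;  s_204 = 42;  s_205 = 25;  s_206 = 32
  s_207 = 66;  s_208 = 41;  s_209 = 77;  s_210 = 37;  s_211 = 69;  s_212 = 37
  s_213 = 14;  s_214 = 79;  s_215 = 40;  s_216 = 65;  s_217 = 10;  s_218 = 79
  s_219 = 89;  s_220 = 50;  s_221 = 21;  s_222 = 58;  s_223 = 86;  s_224 = 62
  s_225 = 44;  s_226 = 18;  s_227 = 28;  s_228 = 80;  s_229 = 7;  s_230 = 6
  s_231 = 11;  s_232 = 38;  s_233 = 71;  s_234 = 20;  s_235 = 60;  s_236 = 42
  s_237 = 42;  s_238 = 82;  s_239 = 11;  s_240 = 63;  s_241 = 83;  s_242 = 6
  s_243 = 78;  s_244 = 93;  s_245 = 54;  s_246 = 17;  s_247 = 32;  s_248 = 13
  s_249 = 25;  s_250 = 89;  s_251 = 22;  s_252 = 26;  s_253 = 86;  s_254 = 26
  s_255 = 17;  s_256 = 95;  s_257 = 74;  s_258 = 25
s_259 = 68·25 + 25·74 + 85·95 = 82
s_260 = 68·82 + 25·25 + 85·74 = 75

75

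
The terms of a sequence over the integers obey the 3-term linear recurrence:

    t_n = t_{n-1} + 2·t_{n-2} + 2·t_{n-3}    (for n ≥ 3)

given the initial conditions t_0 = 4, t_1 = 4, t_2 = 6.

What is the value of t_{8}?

1154

t_3 = 1·6 + 2·4 + 2·4 = 22
t_4 = 1·22 + 2·6 + 2·4 = 42
t_5 = 1·42 + 2·22 + 2·6 = 98
t_6 = 1·98 + 2·42 + 2·22 = 226
t_7 = 1·226 + 2·98 + 2·42 = 506
t_8 = 1·506 + 2·226 + 2·98 = 1154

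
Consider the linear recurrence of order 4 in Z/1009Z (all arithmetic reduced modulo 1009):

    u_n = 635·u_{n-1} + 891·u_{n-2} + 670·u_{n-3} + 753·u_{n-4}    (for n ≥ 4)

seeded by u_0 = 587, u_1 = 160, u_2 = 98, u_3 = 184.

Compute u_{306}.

u_4 = 635·184 + 891·98 + 670·160 + 753·587 = 655
u_5 = 635·655 + 891·184 + 670·98 + 753·160 = 178
u_6 = 635·178 + 891·655 + 670·184 + 753·98 = 744
u_7 = 635·744 + 891·178 + 670·655 + 753·184 = 667
u_8 = 635·667 + 891·744 + 670·178 + 753·655 = 777
u_9 = 635·777 + 891·667 + 670·744 + 753·178 = 870
Continuing the recurrence:
  u_10 = 800;  u_11 = 446;  u_12 = 695;  u_13 = 722;  u_14 = 286;  u_15 = 901
  u_16 = 683;  u_17 = 196;  u_18 = 199;  u_19 = 248;  u_20 = 669;  u_21 = 439
  u_22 = 231;  u_23 = 350;  u_24 = 23;  u_25 = 556;  u_26 = 21;  u_27 = 671
  u_28 = 192;  u_29 = 241;  u_30 = 452;  u_31 = 529;  u_32 = 378;  u_33 = 17
  u_34 = 82;  u_35 = 406;  u_36 = 307;  u_37 = 870;  u_38 = 412;  u_39 = 392
  u_40 = 330;  u_41 = 688;  u_42 = 158;  u_43 = 652;  u_44 = 980;  u_45 = 866
  u_46 = 255;  u_47 = 529;  u_48 = 504;  u_49 = 936;  u_50 = 694;  u_51 = 755
  u_52 = 646;  u_53 = 615;  u_54 = 759;  u_55 = 148;  u_56 = 860;  u_57 = 887
  u_58 = 354;  u_59 = 568;  u_60 = 864;  u_61 = 341;  u_62 = 919;  u_63 = 87
  u_64 = 503;  u_65 = 103;  u_66 = 607;  u_67 = 900;  u_68 = 192;  u_69 = 514
  u_70 = 646;  u_71 = 593;  u_72 = 245;  u_73 = 390;  u_74 = 660;  u_75 = 993
  u_76 = 559;  u_77 = 985;  u_78 = 449;  u_79 = 633;  u_80 = 97;  u_81 = 256
  u_82 = 176;  u_83 = 638;  u_84 = 316;  u_85 = 176;  u_86 = 808;  u_87 = 889
  u_88 = 686;  u_89 = 641;  u_90 = 497;  u_91 = 790;  u_92 = 648;  u_93 = 816
  u_94 = 240;  u_95 = 467;  u_96 = 270;  u_97 = 645;  u_98 = 558;  u_99 = 544
  u_100 = 902;  u_101 = 928;  u_102 = 194;  u_103 = 496;  u_104 = 832;  u_105 = 982
  u_106 = 850;  u_107 = 724;  u_108 = 215;  u_109 = 916;  u_110 = 426;  u_111 = 48
  u_112 = 86;  u_113 = 988;  u_114 = 521;  u_115 = 270;  u_116 = 229;  u_117 = 834
  u_118 = 187;  u_119 = 716;  u_120 = 434;  u_121 = 979;  u_122 = 364;  u_123 = 113
  u_124 = 517;  u_125 = 472;  u_126 = 269;  u_127 = 729;  u_128 = 580;  u_129 = 634
  u_130 = 1002;  u_131 = 630;  u_132 = 137;  u_133 = 38;  u_134 = 4;  u_135 = 205
  u_136 = 20;  u_137 = 633;  u_138 = 142;  u_139 = 612;  u_140 = 807;  u_141 = 1000
  u_142 = 317;  u_143 = 146;  u_144 = 86;  u_145 = 835;  u_146 = 966;  u_147 = 354
  u_148 = 458;  u_149 = 434;  u_150 = 549;  u_151 = 58;  u_152 = 284;  u_153 = 388
  u_154 = 194;  u_155 = 588;  u_156 = 956;  u_157 = 261;  u_158 = 686;  u_159 = 830
  u_160 = 888;  u_161 = 85;  u_162 = 741;  u_163 = 470;  u_164 = 274;  u_165 = 957
  u_166 = 321;  u_167 = 801;  u_168 = 515;  u_169 = 785;  u_170 = 243;  u_171 = 878
  u_172 = 740;  u_173 = 221;  u_174 = 910;  u_175 = 469;  u_176 = 742;  u_177 = 312
  u_178 = 124;  u_179 = 265;  u_180 = 192;  u_181 = 21;  u_182 = 270;  u_183 = 729
  u_184 = 445;  u_185 = 765;  u_186 = 979;  u_187 = 188;  u_188 = 906;  u_189 = 180
  u_190 = 781;  u_191 = 371;  u_192 = 812;  u_193 = 572;  u_194 = 221;  u_195 = 250
  u_196 = 295;  u_197 = 41;  u_198 = 240;  u_199 = 710;  u_200 = 141;  u_201 = 673
  u_202 = 624;  u_203 = 493;  u_204 = 405;  u_205 = 833;  u_206 = 926;  u_207 = 197
  u_208 = 63;  u_209 = 151;  u_210 = 538;  u_211 = 782;  u_212 = 511;  u_213 = 72
  u_214 = 322;  u_215 = 137;  u_216 = 729;  u_217 = 315;  u_218 = 263;  u_219 = 1000
  u_220 = 794;  u_221 = 467;  u_222 = 343;  u_223 = 773;  u_224 = 12;  u_225 = 430
  u_226 = 481;  u_227 = 271;  u_228 = 791;  u_229 = 413;  u_230 = 326;  u_231 = 353
  u_232 = 588;  u_233 = 458;  u_234 = 161;  u_235 = 651;  u_236 = 814;  u_237 = 860
  u_238 = 469;  u_239 = 938;  u_240 = 4;  u_241 = 52;  u_242 = 120;  u_243 = 110
  u_244 = 714;  u_245 = 980;  u_246 = 853;  u_247 = 423;  u_248 = 43;  u_249 = 366
  u_250 = 777;  u_251 = 426;  u_252 = 355;  u_253 = 687;  u_254 = 579;  u_255 = 694
  u_256 = 163;  u_257 = 592;  u_258 = 439;  u_259 = 204;  u_260 = 798;  u_261 = 665
  u_262 = 266;  u_263 = 773;  u_264 = 483;  u_265 = 482;  u_266 = 662;  u_267 = 860
  u_268 = 327;  u_269 = 515;  u_270 = 975;  u_271 = 317;  u_272 = 487;  u_273 = 175
  u_274 = 305;  u_275 = 437;  u_276 = 1004;  u_277 = 882;  u_278 = 458;  u_279 = 902
  u_280 = 37;  u_281 = 145;  u_282 = 680;  u_283 = 714;  u_284 = 724;  u_285 = 894
  u_286 = 547;  u_287 = 298;  u_288 = 523;  u_289 = 697;  u_290 = 585;  u_291 = 329
  u_292 = 775;  u_293 = 881;  u_294 = 858;  u_295 = 86;  u_296 = 158;  u_297 = 591
  u_298 = 885;  u_299 = 951;  u_300 = 354;  u_301 = 285;  u_302 = 917;  u_303 = 556
  u_304 = 102
u_305 = 635·102 + 891·556 + 670·917 + 753·285 = 777
u_306 = 635·777 + 891·102 + 670·556 + 753·917 = 610

610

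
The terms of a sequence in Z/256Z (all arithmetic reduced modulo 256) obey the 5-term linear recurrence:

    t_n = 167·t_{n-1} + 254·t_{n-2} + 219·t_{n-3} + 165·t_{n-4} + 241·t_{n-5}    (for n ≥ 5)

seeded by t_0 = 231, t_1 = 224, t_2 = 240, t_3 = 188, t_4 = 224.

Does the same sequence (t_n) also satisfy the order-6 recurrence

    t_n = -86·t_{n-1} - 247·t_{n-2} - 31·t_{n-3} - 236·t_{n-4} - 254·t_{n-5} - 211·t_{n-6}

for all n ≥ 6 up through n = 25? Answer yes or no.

Terms t_0..t_25: 231, 224, 240, 188, 224, 207, 173, 249, 134, 194, 229, 219, 208, 17, 11, 183, 17, 215, 196, 7, 50, 208, 4, 201, 216, 228
n=6: candidate gives 173, actual t_6 = 173 ✓
n=7: candidate gives 249, actual t_7 = 249 ✓
n=8: candidate gives 134, actual t_8 = 134 ✓
n=9: candidate gives 194, actual t_9 = 194 ✓
n=10: candidate gives 229, actual t_10 = 229 ✓
n=11: candidate gives 219, actual t_11 = 219 ✓
n=12: candidate gives 208, actual t_12 = 208 ✓
n=13: candidate gives 17, actual t_13 = 17 ✓
n=14: candidate gives 11, actual t_14 = 11 ✓
n=15: candidate gives 183, actual t_15 = 183 ✓
n=16: candidate gives 17, actual t_16 = 17 ✓
n=17: candidate gives 215, actual t_17 = 215 ✓
n=18: candidate gives 196, actual t_18 = 196 ✓
n=19: candidate gives 7, actual t_19 = 7 ✓
n=20: candidate gives 50, actual t_20 = 50 ✓
n=21: candidate gives 208, actual t_21 = 208 ✓
n=22: candidate gives 4, actual t_22 = 4 ✓
n=23: candidate gives 201, actual t_23 = 201 ✓
n=24: candidate gives 216, actual t_24 = 216 ✓
n=25: candidate gives 228, actual t_25 = 228 ✓

yes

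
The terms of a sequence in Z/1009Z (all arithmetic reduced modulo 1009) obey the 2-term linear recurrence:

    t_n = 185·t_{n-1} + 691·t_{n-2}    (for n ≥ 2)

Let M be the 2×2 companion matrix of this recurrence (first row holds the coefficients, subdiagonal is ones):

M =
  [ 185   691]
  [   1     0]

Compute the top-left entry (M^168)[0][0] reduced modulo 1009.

484

(M^168)[0][0] is the top entry after applying M 168 times to the unit state (1, 0). Equivalently it is h_{169} for the auxiliary sequence (h_n) obeying the same recurrence with h_1 = 1 and h_i = 0 for 0 ≤ i < 1:
h_2 = 185·1 + 691·0 = 185
h_3 = 185·185 + 691·1 = 610
h_4 = 185·610 + 691·185 = 543
h_5 = 185·543 + 691·610 = 312
h_6 = 185·312 + 691·543 = 72
h_7 = 185·72 + 691·312 = 878
Continuing the recurrence:
  h_8 = 292;  h_9 = 832;  h_10 = 524;  h_11 = 867;  h_12 = 826;  h_13 = 202
  h_14 = 718;  h_15 = 991;  h_16 = 416;  h_17 = 955;  h_18 = 1000;  h_19 = 372
  h_20 = 43;  h_21 = 649;  h_22 = 446;  h_23 = 235;  h_24 = 529;  h_25 = 937
  h_26 = 78;  h_27 = 1002;  h_28 = 135;  h_29 = 967;  h_30 = 759;  h_31 = 403
  h_32 = 687;  h_33 = 959;  h_34 = 318;  h_35 = 64;  h_36 = 517;  h_37 = 627
  h_38 = 21;  h_39 = 245;  h_40 = 305;  h_41 = 713;  h_42 = 609;  h_43 = 957
  h_44 = 536;  h_45 = 670;  h_46 = 925;  h_47 = 443;  h_48 = 704;  h_49 = 465
  h_50 = 386;  h_51 = 224;  h_52 = 421;  h_53 = 599;  h_54 = 144;  h_55 = 625
  h_56 = 212;  h_57 = 901;  h_58 = 387;  h_59 = 1003;  h_60 = 940;  h_61 = 242
  h_62 = 118;  h_63 = 369;  h_64 = 471;  h_65 = 63;  h_66 = 110;  h_67 = 316
  h_68 = 273;  h_69 = 467;  h_70 = 590;  h_71 = 1004;  h_72 = 138;  h_73 = 886
  h_74 = 964;  h_75 = 519;  h_76 = 344;  h_77 = 507;  h_78 = 547;  h_79 = 509
  h_80 = 939;  h_81 = 754;  h_82 = 310;  h_83 = 207;  h_84 = 255;  h_85 = 520
  h_86 = 984;  h_87 = 536;  h_88 = 156;  h_89 = 681;  h_90 = 702;  h_91 = 86
  h_92 = 528;  h_93 = 711;  h_94 = 964;  h_95 = 674;  h_96 = 767;  h_97 = 211
  h_98 = 965;  h_99 = 437;  h_100 = 1000;  h_101 = 629;  h_102 = 165;  h_103 = 15
  h_104 = 755;  h_105 = 708;  h_106 = 871;  h_107 = 567;  h_108 = 456;  h_109 = 918
  h_110 = 606;  h_111 = 797;  h_112 = 142;  h_113 = 858;  h_114 = 566;  h_115 = 369
  h_116 = 276;  h_117 = 312;  h_118 = 222;  h_119 = 376;  h_120 = 982;  h_121 = 553
  h_122 = 910;  h_123 = 568;  h_124 = 347;  h_125 = 615;  h_126 = 402;  h_127 = 889
  h_128 = 305;  h_129 = 748;  h_130 = 21;  h_131 = 109;  h_132 = 370;  h_133 = 491
  h_134 = 418;  h_135 = 903;  h_136 = 834;  h_137 = 324;  h_138 = 564;  h_139 = 299
  h_140 = 70;  h_141 = 606;  h_142 = 49;  h_143 = 1004;  h_144 = 646;  h_145 = 20
  h_146 = 72;  h_147 = 906;  h_148 = 427;  h_149 = 759;  h_150 = 593;  h_151 = 522
  h_152 = 824;  h_153 = 570;  h_154 = 822;  h_155 = 71;  h_156 = 962;  h_157 = 6
  h_158 = 921;  h_159 = 983;  h_160 = 976;  h_161 = 145;  h_162 = 995;  h_163 = 741
  h_164 = 277;  h_165 = 254;  h_166 = 273;  h_167 = 3
h_168 = 185·3 + 691·273 = 515
h_169 = 185·515 + 691·3 = 484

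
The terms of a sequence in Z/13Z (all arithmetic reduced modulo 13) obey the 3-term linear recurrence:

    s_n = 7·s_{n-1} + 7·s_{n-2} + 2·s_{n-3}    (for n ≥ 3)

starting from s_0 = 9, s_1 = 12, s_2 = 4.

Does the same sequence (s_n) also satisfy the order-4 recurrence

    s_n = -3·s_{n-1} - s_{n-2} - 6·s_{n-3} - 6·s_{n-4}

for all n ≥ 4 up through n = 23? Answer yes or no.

yes

Terms s_0..s_23: 9, 12, 4, 0, 0, 8, 4, 6, 8, 2, 4, 6, 9, 9, 8, 7, 6, 3, 12, 0, 12, 4, 8, 4
n=4: candidate gives 0, actual s_4 = 0 ✓
n=5: candidate gives 8, actual s_5 = 8 ✓
n=6: candidate gives 4, actual s_6 = 4 ✓
n=7: candidate gives 6, actual s_7 = 6 ✓
n=8: candidate gives 8, actual s_8 = 8 ✓
n=9: candidate gives 2, actual s_9 = 2 ✓
n=10: candidate gives 4, actual s_10 = 4 ✓
n=11: candidate gives 6, actual s_11 = 6 ✓
n=12: candidate gives 9, actual s_12 = 9 ✓
n=13: candidate gives 9, actual s_13 = 9 ✓
n=14: candidate gives 8, actual s_14 = 8 ✓
n=15: candidate gives 7, actual s_15 = 7 ✓
n=16: candidate gives 6, actual s_16 = 6 ✓
n=17: candidate gives 3, actual s_17 = 3 ✓
n=18: candidate gives 12, actual s_18 = 12 ✓
n=19: candidate gives 0, actual s_19 = 0 ✓
n=20: candidate gives 12, actual s_20 = 12 ✓
n=21: candidate gives 4, actual s_21 = 4 ✓
n=22: candidate gives 8, actual s_22 = 8 ✓
n=23: candidate gives 4, actual s_23 = 4 ✓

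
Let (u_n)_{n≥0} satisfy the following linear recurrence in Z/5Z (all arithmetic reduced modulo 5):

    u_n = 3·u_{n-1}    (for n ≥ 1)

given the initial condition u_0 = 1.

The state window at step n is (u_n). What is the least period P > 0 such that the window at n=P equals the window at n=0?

n=0: window = (1)
n=1: window = (3)
n=2: window = (4)
n=3: window = (2)
n=4: window = (1)
window at n=4 equals window at n=0 → period = 4

4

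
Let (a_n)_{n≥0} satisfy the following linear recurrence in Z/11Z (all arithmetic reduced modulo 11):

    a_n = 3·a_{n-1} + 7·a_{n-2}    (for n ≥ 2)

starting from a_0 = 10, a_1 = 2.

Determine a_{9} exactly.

a_2 = 3·2 + 7·10 = 10
a_3 = 3·10 + 7·2 = 0
a_4 = 3·0 + 7·10 = 4
a_5 = 3·4 + 7·0 = 1
a_6 = 3·1 + 7·4 = 9
a_7 = 3·9 + 7·1 = 1
a_8 = 3·1 + 7·9 = 0
a_9 = 3·0 + 7·1 = 7

7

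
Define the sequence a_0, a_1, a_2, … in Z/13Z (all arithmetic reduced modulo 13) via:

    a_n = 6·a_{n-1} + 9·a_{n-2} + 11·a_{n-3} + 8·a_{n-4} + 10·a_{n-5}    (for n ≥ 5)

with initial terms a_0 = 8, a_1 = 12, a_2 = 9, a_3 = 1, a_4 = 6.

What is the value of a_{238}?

10

a_5 = 6·6 + 9·1 + 11·9 + 8·12 + 10·8 = 8
a_6 = 6·8 + 9·6 + 11·1 + 8·9 + 10·12 = 6
a_7 = 6·6 + 9·8 + 11·6 + 8·1 + 10·9 = 12
a_8 = 6·12 + 9·6 + 11·8 + 8·6 + 10·1 = 12
a_9 = 6·12 + 9·12 + 11·6 + 8·8 + 10·6 = 6
a_10 = 6·6 + 9·12 + 11·12 + 8·6 + 10·8 = 1
Continuing the recurrence:
  a_11 = 10;  a_12 = 0;  a_13 = 9;  a_14 = 11;  a_15 = 3;  a_16 = 4
  a_17 = 10;  a_18 = 8;  a_19 = 4;  a_20 = 8;  a_21 = 6;  a_22 = 4
  a_23 = 5;  a_24 = 2;  a_25 = 8;  a_26 = 5;  a_27 = 9;  a_28 = 6
  a_29 = 9;  a_30 = 2;  a_31 = 8;  a_32 = 4;  a_33 = 3;  a_34 = 1
  a_35 = 5;  a_36 = 2;  a_37 = 2;  a_38 = 6;  a_39 = 9;  a_40 = 1
  a_41 = 7;  a_42 = 10;  a_43 = 6;  a_44 = 2;  a_45 = 8;  a_46 = 9
  a_47 = 10;  a_48 = 6;  a_49 = 10;  a_50 = 12;  a_51 = 8;  a_52 = 11
  a_53 = 7;  a_54 = 9;  a_55 = 6;  a_56 = 11;  a_57 = 8;  a_58 = 4
  a_59 = 4;  a_60 = 10;  a_61 = 2;  a_62 = 11;  a_63 = 6;  a_64 = 4
  a_65 = 3;  a_66 = 7;  a_67 = 11;  a_68 = 7;  a_69 = 9;  a_70 = 12
  a_71 = 11;  a_72 = 10;  a_73 = 4;  a_74 = 5;  a_75 = 7;  a_76 = 9
  a_77 = 5;  a_78 = 8;  a_79 = 12;  a_80 = 3;  a_81 = 6;  a_82 = 10
  a_83 = 11;  a_84 = 2;  a_85 = 0;  a_86 = 6;  a_87 = 12;  a_88 = 5
  a_89 = 3;  a_90 = 9;  a_91 = 6;  a_92 = 11;  a_93 = 7;  a_94 = 10
  a_95 = 5;  a_96 = 7;  a_97 = 12;  a_98 = 2;  a_99 = 12;  a_100 = 3
  a_101 = 2;  a_102 = 8;  a_103 = 7;  a_104 = 7;  a_105 = 5;  a_106 = 7
  a_107 = 1;  a_108 = 3;  a_109 = 6;  a_110 = 11;  a_111 = 10;  a_112 = 12
  a_113 = 10;  a_114 = 10;  a_115 = 4;  a_116 = 4;  a_117 = 6;  a_118 = 10
  a_119 = 4;  a_120 = 5;  a_121 = 4;  a_122 = 6;  a_123 = 12;  a_124 = 3
  a_125 = 1;  a_126 = 6;  a_127 = 0;  a_128 = 1;  a_129 = 6;  a_130 = 12
  a_131 = 2;  a_132 = 12;  a_133 = 7;  a_134 = 3;  a_135 = 11;  a_136 = 0
  a_137 = 9;  a_138 = 9;  a_139 = 6;  a_140 = 1;  a_141 = 10;  a_142 = 11
  a_143 = 6;  a_144 = 1;  a_145 = 11;  a_146 = 4;  a_147 = 6;  a_148 = 1
  a_149 = 7;  a_150 = 12;  a_151 = 0;  a_152 = 6;  a_153 = 0;  a_154 = 12
  a_155 = 11;  a_156 = 1;  a_157 = 11;  a_158 = 6;  a_159 = 3;  a_160 = 12
  a_161 = 3;  a_162 = 5;  a_163 = 0;  a_164 = 9;  a_165 = 6;  a_166 = 5
  a_167 = 12;  a_168 = 8;  a_169 = 11;  a_170 = 6;  a_171 = 5;  a_172 = 12
  a_173 = 0;  a_174 = 9;  a_175 = 0;  a_176 = 6;  a_177 = 8;  a_178 = 5
  a_179 = 11;  a_180 = 0;  a_181 = 5;  a_182 = 11;  a_183 = 2;  a_184 = 3
  a_185 = 2;  a_186 = 4;  a_187 = 6;  a_188 = 8;  a_189 = 10;  a_190 = 3
  a_191 = 11;  a_192 = 2;  a_193 = 5;  a_194 = 7;  a_195 = 6;  a_196 = 7
  a_197 = 12;  a_198 = 8;  a_199 = 0;  a_200 = 8;  a_201 = 3;  a_202 = 1
  a_203 = 6;  a_204 = 12;  a_205 = 7;  a_206 = 7;  a_207 = 9;  a_208 = 12
  a_209 = 3;  a_210 = 0;  a_211 = 2;  a_212 = 10;  a_213 = 1;  a_214 = 5
  a_215 = 9;  a_216 = 2;  a_217 = 9;  a_218 = 0;  a_219 = 4;  a_220 = 8
  a_221 = 7;  a_222 = 1;  a_223 = 7;  a_224 = 11;  a_225 = 3;  a_226 = 12
  a_227 = 0;  a_228 = 0;  a_229 = 6;  a_230 = 6;  a_231 = 2;  a_232 = 2
  a_233 = 1;  a_234 = 11;  a_235 = 4;  a_236 = 1
a_237 = 6·1 + 9·4 + 11·11 + 8·1 + 10·2 = 9
a_238 = 6·9 + 9·1 + 11·4 + 8·11 + 10·1 = 10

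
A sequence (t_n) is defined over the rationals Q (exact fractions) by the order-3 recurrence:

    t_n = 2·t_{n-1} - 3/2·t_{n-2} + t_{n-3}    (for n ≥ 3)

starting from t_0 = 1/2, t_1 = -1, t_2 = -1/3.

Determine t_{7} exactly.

t_3 = 2·-1/3 + -3/2·-1 + 1·1/2 = 4/3
t_4 = 2·4/3 + -3/2·-1/3 + 1·-1 = 13/6
t_5 = 2·13/6 + -3/2·4/3 + 1·-1/3 = 2
t_6 = 2·2 + -3/2·13/6 + 1·4/3 = 25/12
t_7 = 2·25/12 + -3/2·2 + 1·13/6 = 10/3

10/3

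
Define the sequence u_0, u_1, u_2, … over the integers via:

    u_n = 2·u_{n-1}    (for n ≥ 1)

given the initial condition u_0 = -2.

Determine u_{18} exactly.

u_1 = 2·-2 = -4
u_2 = 2·-4 = -8
u_3 = 2·-8 = -16
u_4 = 2·-16 = -32
u_5 = 2·-32 = -64
u_6 = 2·-64 = -128
u_7 = 2·-128 = -256
u_8 = 2·-256 = -512
u_9 = 2·-512 = -1024
u_10 = 2·-1024 = -2048
u_11 = 2·-2048 = -4096
u_12 = 2·-4096 = -8192
u_13 = 2·-8192 = -16384
u_14 = 2·-16384 = -32768
u_15 = 2·-32768 = -65536
u_16 = 2·-65536 = -131072
u_17 = 2·-131072 = -262144
u_18 = 2·-262144 = -524288

-524288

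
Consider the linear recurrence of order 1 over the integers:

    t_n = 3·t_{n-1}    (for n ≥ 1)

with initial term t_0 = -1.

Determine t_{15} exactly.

-14348907

t_1 = 3·-1 = -3
t_2 = 3·-3 = -9
t_3 = 3·-9 = -27
t_4 = 3·-27 = -81
t_5 = 3·-81 = -243
t_6 = 3·-243 = -729
t_7 = 3·-729 = -2187
t_8 = 3·-2187 = -6561
t_9 = 3·-6561 = -19683
t_10 = 3·-19683 = -59049
t_11 = 3·-59049 = -177147
t_12 = 3·-177147 = -531441
t_13 = 3·-531441 = -1594323
t_14 = 3·-1594323 = -4782969
t_15 = 3·-4782969 = -14348907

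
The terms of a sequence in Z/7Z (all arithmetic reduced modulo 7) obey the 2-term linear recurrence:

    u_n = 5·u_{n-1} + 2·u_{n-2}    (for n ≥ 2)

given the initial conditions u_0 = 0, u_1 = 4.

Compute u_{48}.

0

u_2 = 5·4 + 2·0 = 6
u_3 = 5·6 + 2·4 = 3
u_4 = 5·3 + 2·6 = 6
u_5 = 5·6 + 2·3 = 1
u_6 = 5·1 + 2·6 = 3
u_7 = 5·3 + 2·1 = 3
u_8 = 5·3 + 2·3 = 0
u_9 = 5·0 + 2·3 = 6
u_10 = 5·6 + 2·0 = 2
u_11 = 5·2 + 2·6 = 1
u_12 = 5·1 + 2·2 = 2
u_13 = 5·2 + 2·1 = 5
u_14 = 5·5 + 2·2 = 1
u_15 = 5·1 + 2·5 = 1
u_16 = 5·1 + 2·1 = 0
u_17 = 5·0 + 2·1 = 2
u_18 = 5·2 + 2·0 = 3
u_19 = 5·3 + 2·2 = 5
u_20 = 5·5 + 2·3 = 3
u_21 = 5·3 + 2·5 = 4
u_22 = 5·4 + 2·3 = 5
u_23 = 5·5 + 2·4 = 5
u_24 = 5·5 + 2·5 = 0
u_25 = 5·0 + 2·5 = 3
u_26 = 5·3 + 2·0 = 1
u_27 = 5·1 + 2·3 = 4
u_28 = 5·4 + 2·1 = 1
u_29 = 5·1 + 2·4 = 6
u_30 = 5·6 + 2·1 = 4
u_31 = 5·4 + 2·6 = 4
u_32 = 5·4 + 2·4 = 0
u_33 = 5·0 + 2·4 = 1
u_34 = 5·1 + 2·0 = 5
u_35 = 5·5 + 2·1 = 6
u_36 = 5·6 + 2·5 = 5
u_37 = 5·5 + 2·6 = 2
u_38 = 5·2 + 2·5 = 6
u_39 = 5·6 + 2·2 = 6
u_40 = 5·6 + 2·6 = 0
u_41 = 5·0 + 2·6 = 5
u_42 = 5·5 + 2·0 = 4
u_43 = 5·4 + 2·5 = 2
u_44 = 5·2 + 2·4 = 4
u_45 = 5·4 + 2·2 = 3
u_46 = 5·3 + 2·4 = 2
u_47 = 5·2 + 2·3 = 2
u_48 = 5·2 + 2·2 = 0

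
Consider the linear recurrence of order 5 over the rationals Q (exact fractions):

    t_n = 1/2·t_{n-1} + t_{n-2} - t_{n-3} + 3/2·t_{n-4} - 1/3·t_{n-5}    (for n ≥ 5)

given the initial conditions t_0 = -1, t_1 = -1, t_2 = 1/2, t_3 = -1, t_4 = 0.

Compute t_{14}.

t_5 = 1/2·0 + 1·-1 + -1·1/2 + 3/2·-1 + -1/3·-1 = -8/3
t_6 = 1/2·-8/3 + 1·0 + -1·-1 + 3/2·1/2 + -1/3·-1 = 3/4
t_7 = 1/2·3/4 + 1·-8/3 + -1·0 + 3/2·-1 + -1/3·1/2 = -95/24
t_8 = 1/2·-95/24 + 1·3/4 + -1·-8/3 + 3/2·0 + -1/3·-1 = 85/48
t_9 = 1/2·85/48 + 1·-95/24 + -1·3/4 + 3/2·-8/3 + -1/3·0 = -751/96
t_10 = 1/2·-751/96 + 1·85/48 + -1·-95/24 + 3/2·3/4 + -1/3·-8/3 = 2207/576
t_11 = 1/2·2207/576 + 1·-751/96 + -1·85/48 + 3/2·-95/24 + -1/3·3/4 = -15973/1152
t_12 = 1/2·-15973/1152 + 1·2207/576 + -1·-751/96 + 3/2·85/48 + -1/3·-95/24 = 20039/2304
t_13 = 1/2·20039/2304 + 1·-15973/1152 + -1·2207/576 + 3/2·-751/96 + -1/3·85/48 = -118301/4608
t_14 = 1/2·-118301/4608 + 1·20039/2304 + -1·-15973/1152 + 3/2·2207/576 + -1/3·-751/96 = 166639/9216

166639/9216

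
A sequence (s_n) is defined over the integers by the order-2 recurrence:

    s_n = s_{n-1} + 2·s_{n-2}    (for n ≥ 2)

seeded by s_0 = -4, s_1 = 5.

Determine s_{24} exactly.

5592401

s_2 = 1·5 + 2·-4 = -3
s_3 = 1·-3 + 2·5 = 7
s_4 = 1·7 + 2·-3 = 1
s_5 = 1·1 + 2·7 = 15
s_6 = 1·15 + 2·1 = 17
s_7 = 1·17 + 2·15 = 47
s_8 = 1·47 + 2·17 = 81
s_9 = 1·81 + 2·47 = 175
s_10 = 1·175 + 2·81 = 337
s_11 = 1·337 + 2·175 = 687
s_12 = 1·687 + 2·337 = 1361
s_13 = 1·1361 + 2·687 = 2735
s_14 = 1·2735 + 2·1361 = 5457
s_15 = 1·5457 + 2·2735 = 10927
s_16 = 1·10927 + 2·5457 = 21841
s_17 = 1·21841 + 2·10927 = 43695
s_18 = 1·43695 + 2·21841 = 87377
s_19 = 1·87377 + 2·43695 = 174767
s_20 = 1·174767 + 2·87377 = 349521
s_21 = 1·349521 + 2·174767 = 699055
s_22 = 1·699055 + 2·349521 = 1398097
s_23 = 1·1398097 + 2·699055 = 2796207
s_24 = 1·2796207 + 2·1398097 = 5592401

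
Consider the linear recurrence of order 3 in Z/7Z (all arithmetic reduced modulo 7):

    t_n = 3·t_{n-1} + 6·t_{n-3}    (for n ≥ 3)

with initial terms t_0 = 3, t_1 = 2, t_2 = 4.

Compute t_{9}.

t_3 = 3·4 + 0·2 + 6·3 = 2
t_4 = 3·2 + 0·4 + 6·2 = 4
t_5 = 3·4 + 0·2 + 6·4 = 1
t_6 = 3·1 + 0·4 + 6·2 = 1
t_7 = 3·1 + 0·1 + 6·4 = 6
t_8 = 3·6 + 0·1 + 6·1 = 3
t_9 = 3·3 + 0·6 + 6·1 = 1

1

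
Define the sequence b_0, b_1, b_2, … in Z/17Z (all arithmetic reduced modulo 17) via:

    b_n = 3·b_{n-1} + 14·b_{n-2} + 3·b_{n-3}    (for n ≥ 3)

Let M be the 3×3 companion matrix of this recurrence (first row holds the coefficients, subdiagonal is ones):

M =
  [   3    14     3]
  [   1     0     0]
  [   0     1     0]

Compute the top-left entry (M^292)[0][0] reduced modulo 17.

(M^292)[0][0] is the top entry after applying M 292 times to the unit state (1, 0, 0). Equivalently it is h_{294} for the auxiliary sequence (h_n) obeying the same recurrence with h_2 = 1 and h_i = 0 for 0 ≤ i < 2:
h_3 = 3·1 + 14·0 + 3·0 = 3
h_4 = 3·3 + 14·1 + 3·0 = 6
h_5 = 3·6 + 14·3 + 3·1 = 12
h_6 = 3·12 + 14·6 + 3·3 = 10
h_7 = 3·10 + 14·12 + 3·6 = 12
h_8 = 3·12 + 14·10 + 3·12 = 8
Continuing the recurrence:
  h_9 = 1;  h_10 = 15;  h_11 = 15;  h_12 = 3;  h_13 = 9;  h_14 = 12
  h_15 = 1;  h_16 = 11;  h_17 = 15;  h_18 = 15;  h_19 = 16;  h_20 = 14
  h_21 = 5;  h_22 = 4;  h_23 = 5;  h_24 = 1;  h_25 = 0;  h_26 = 12
  h_27 = 5;  h_28 = 13;  h_29 = 9;  h_30 = 3;  h_31 = 4;  h_32 = 13
  h_33 = 2;  h_34 = 13;  h_35 = 4;  h_36 = 13;  h_37 = 15;  h_38 = 1
  h_39 = 14;  h_40 = 16;  h_41 = 9;  h_42 = 4;  h_43 = 16;  h_44 = 12
  h_45 = 0;  h_46 = 12;  h_47 = 4;  h_48 = 10;  h_49 = 3;  h_50 = 8
  h_51 = 11;  h_52 = 1;  h_53 = 11;  h_54 = 12;  h_55 = 6;  h_56 = 15
  h_57 = 12;  h_58 = 9;  h_59 = 2;  h_60 = 15;  h_61 = 15;  h_62 = 6
  h_63 = 1;  h_64 = 13;  h_65 = 3;  h_66 = 7;  h_67 = 0;  h_68 = 5
  h_69 = 2;  h_70 = 8;  h_71 = 16;  h_72 = 13;  h_73 = 15;  h_74 = 3
  h_75 = 3;  h_76 = 11;  h_77 = 16;  h_78 = 7;  h_79 = 6;  h_80 = 11
  h_81 = 2;  h_82 = 8;  h_83 = 0;  h_84 = 16;  h_85 = 4;  h_86 = 15
  h_87 = 13;  h_88 = 6;  h_89 = 7;  h_90 = 8;  h_91 = 4;  h_92 = 9
  h_93 = 5;  h_94 = 0;  h_95 = 12;  h_96 = 0;  h_97 = 15;  h_98 = 13
  h_99 = 11;  h_100 = 5;  h_101 = 4;  h_102 = 13;  h_103 = 8;  h_104 = 14
  h_105 = 6;  h_106 = 0;  h_107 = 7;  h_108 = 5;  h_109 = 11;  h_110 = 5
  h_111 = 14;  h_112 = 9;  h_113 = 0;  h_114 = 15;  h_115 = 4;  h_116 = 1
  h_117 = 2;  h_118 = 15;  h_119 = 8;  h_120 = 2;  h_121 = 10;  h_122 = 14
  h_123 = 1;  h_124 = 8;  h_125 = 12;  h_126 = 15;  h_127 = 16;  h_128 = 5
  h_129 = 12;  h_130 = 1;  h_131 = 16;  h_132 = 13;  h_133 = 11;  h_134 = 8
  h_135 = 13;  h_136 = 14;  h_137 = 10;  h_138 = 10;  h_139 = 8;  h_140 = 7
  h_141 = 10;  h_142 = 16;  h_143 = 5;  h_144 = 14;  h_145 = 7;  h_146 = 11
  h_147 = 3;  h_148 = 14;  h_149 = 15;  h_150 = 12;  h_151 = 16;  h_152 = 6
  h_153 = 6;  h_154 = 14;  h_155 = 8;  h_156 = 0;  h_157 = 1;  h_158 = 10
  h_159 = 10;  h_160 = 3;  h_161 = 9;  h_162 = 14;  h_163 = 7;  h_164 = 6
  h_165 = 5;  h_166 = 1;  h_167 = 6;  h_168 = 13;  h_169 = 7;  h_170 = 0
  h_171 = 1;  h_172 = 7;  h_173 = 1;  h_174 = 2;  h_175 = 7;  h_176 = 1
  h_177 = 5;  h_178 = 16;  h_179 = 2;  h_180 = 7;  h_181 = 12;  h_182 = 4
  h_183 = 14;  h_184 = 15;  h_185 = 15;  h_186 = 8;  h_187 = 7;  h_188 = 8
  h_189 = 10;  h_190 = 10;  h_191 = 7;  h_192 = 4;  h_193 = 4;  h_194 = 4
  h_195 = 12;  h_196 = 2;  h_197 = 16;  h_198 = 10;  h_199 = 5;  h_200 = 16
  h_201 = 12;  h_202 = 3;  h_203 = 4;  h_204 = 5;  h_205 = 12;  h_206 = 16
  h_207 = 10;  h_208 = 1;  h_209 = 4;  h_210 = 5;  h_211 = 6;  h_212 = 15
  h_213 = 8;  h_214 = 14;  h_215 = 12;  h_216 = 1;  h_217 = 9;  h_218 = 9
  h_219 = 3;  h_220 = 9;  h_221 = 11;  h_222 = 15;  h_223 = 5;  h_224 = 3
  h_225 = 5;  h_226 = 4;  h_227 = 6;  h_228 = 4;  h_229 = 6;  h_230 = 7
  h_231 = 15;  h_232 = 8;  h_233 = 0;  h_234 = 4;  h_235 = 2;  h_236 = 11
  h_237 = 5;  h_238 = 5;  h_239 = 16;  h_240 = 14;  h_241 = 9;  h_242 = 16
  h_243 = 12;  h_244 = 15;  h_245 = 6;  h_246 = 9;  h_247 = 3;  h_248 = 0
  h_249 = 1;  h_250 = 12;  h_251 = 16;  h_252 = 15;  h_253 = 16;  h_254 = 0
  h_255 = 14;  h_256 = 5;  h_257 = 7;  h_258 = 14;  h_259 = 2;  h_260 = 2
  h_261 = 8;  h_262 = 7;  h_263 = 3;  h_264 = 12;  h_265 = 14;  h_266 = 15
  h_267 = 5;  h_268 = 12;  h_269 = 15;  h_270 = 7;  h_271 = 12;  h_272 = 9
  h_273 = 12;  h_274 = 11;  h_275 = 7;  h_276 = 7;  h_277 = 16;  h_278 = 14
  h_279 = 15;  h_280 = 0;  h_281 = 14;  h_282 = 2;  h_283 = 15;  h_284 = 13
  h_285 = 0;  h_286 = 6;  h_287 = 6;  h_288 = 0;  h_289 = 0;  h_290 = 1
  h_291 = 3;  h_292 = 6
h_293 = 3·6 + 14·3 + 3·1 = 12
h_294 = 3·12 + 14·6 + 3·3 = 10

10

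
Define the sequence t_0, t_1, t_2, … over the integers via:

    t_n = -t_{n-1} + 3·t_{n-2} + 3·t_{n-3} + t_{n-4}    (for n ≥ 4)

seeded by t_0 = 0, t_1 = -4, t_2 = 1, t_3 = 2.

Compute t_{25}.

t_4 = -1·2 + 3·1 + 3·-4 + 1·0 = -11
t_5 = -1·-11 + 3·2 + 3·1 + 1·-4 = 16
t_6 = -1·16 + 3·-11 + 3·2 + 1·1 = -42
t_7 = -1·-42 + 3·16 + 3·-11 + 1·2 = 59
t_8 = -1·59 + 3·-42 + 3·16 + 1·-11 = -148
t_9 = -1·-148 + 3·59 + 3·-42 + 1·16 = 215
t_10 = -1·215 + 3·-148 + 3·59 + 1·-42 = -524
t_11 = -1·-524 + 3·215 + 3·-148 + 1·59 = 784
t_12 = -1·784 + 3·-524 + 3·215 + 1·-148 = -1859
t_13 = -1·-1859 + 3·784 + 3·-524 + 1·215 = 2854
t_14 = -1·2854 + 3·-1859 + 3·784 + 1·-524 = -6603
t_15 = -1·-6603 + 3·2854 + 3·-1859 + 1·784 = 10372
t_16 = -1·10372 + 3·-6603 + 3·2854 + 1·-1859 = -23478
t_17 = -1·-23478 + 3·10372 + 3·-6603 + 1·2854 = 37639
t_18 = -1·37639 + 3·-23478 + 3·10372 + 1·-6603 = -83560
t_19 = -1·-83560 + 3·37639 + 3·-23478 + 1·10372 = 136415
t_20 = -1·136415 + 3·-83560 + 3·37639 + 1·-23478 = -297656
t_21 = -1·-297656 + 3·136415 + 3·-83560 + 1·37639 = 493860
t_22 = -1·493860 + 3·-297656 + 3·136415 + 1·-83560 = -1061143
t_23 = -1·-1061143 + 3·493860 + 3·-297656 + 1·136415 = 1786170
t_24 = -1·1786170 + 3·-1061143 + 3·493860 + 1·-297656 = -3785675
t_25 = -1·-3785675 + 3·1786170 + 3·-1061143 + 1·493860 = 6454616

6454616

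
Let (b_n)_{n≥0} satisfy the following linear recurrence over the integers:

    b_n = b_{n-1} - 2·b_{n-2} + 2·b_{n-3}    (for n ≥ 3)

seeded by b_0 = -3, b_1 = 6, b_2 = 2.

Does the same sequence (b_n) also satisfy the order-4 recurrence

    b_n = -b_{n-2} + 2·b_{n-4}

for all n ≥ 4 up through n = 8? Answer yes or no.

Terms b_0..b_8: -3, 6, 2, -16, -8, 28, 12, -60, -28
n=4: candidate gives -8, actual b_4 = -8 ✓
n=5: candidate gives 28, actual b_5 = 28 ✓
n=6: candidate gives 12, actual b_6 = 12 ✓
n=7: candidate gives -60, actual b_7 = -60 ✓
n=8: candidate gives -28, actual b_8 = -28 ✓

yes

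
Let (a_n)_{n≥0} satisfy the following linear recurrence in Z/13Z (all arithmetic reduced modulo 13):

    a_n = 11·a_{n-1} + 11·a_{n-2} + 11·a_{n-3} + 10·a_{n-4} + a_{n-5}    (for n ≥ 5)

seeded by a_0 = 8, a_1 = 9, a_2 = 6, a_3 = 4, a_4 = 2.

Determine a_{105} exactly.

0

a_5 = 11·2 + 11·4 + 11·6 + 10·9 + 1·8 = 9
a_6 = 11·9 + 11·2 + 11·4 + 10·6 + 1·9 = 0
a_7 = 11·0 + 11·9 + 11·2 + 10·4 + 1·6 = 11
a_8 = 11·11 + 11·0 + 11·9 + 10·2 + 1·4 = 10
a_9 = 11·10 + 11·11 + 11·0 + 10·9 + 1·2 = 11
a_10 = 11·11 + 11·10 + 11·11 + 10·0 + 1·9 = 10
Continuing the recurrence:
  a_11 = 9;  a_12 = 12;  a_13 = 6;  a_14 = 5;  a_15 = 2;  a_16 = 12
  a_17 = 8;  a_18 = 12;  a_19 = 0;  a_20 = 4;  a_21 = 8;  a_22 = 0
  a_23 = 1;  a_24 = 9;  a_25 = 12;  a_26 = 3;  a_27 = 1;  a_28 = 7
  a_29 = 3;  a_30 = 7;  a_31 = 5;  a_32 = 2;  a_33 = 9;  a_34 = 2
  a_35 = 5;  a_36 = 6;  a_37 = 1;  a_38 = 5;  a_39 = 2;  a_40 = 10
  a_41 = 8;  a_42 = 11;  a_43 = 6;  a_44 = 0;  a_45 = 4;  a_46 = 7
  a_47 = 10;  a_48 = 3;  a_49 = 0;  a_50 = 9;  a_51 = 5;  a_52 = 12
  a_53 = 3;  a_54 = 11;  a_55 = 7;  a_56 = 5;  a_57 = 9;  a_58 = 6
  a_59 = 2;  a_60 = 10;  a_61 = 7;  a_62 = 5;  a_63 = 8;  a_64 = 10
  a_65 = 8;  a_66 = 5;  a_67 = 0;  a_68 = 4;  a_69 = 7;  a_70 = 10
  a_71 = 2;  a_72 = 2;  a_73 = 7;  a_74 = 7;  a_75 = 11;  a_76 = 11
  a_77 = 1;  a_78 = 5;  a_79 = 5;  a_80 = 8;  a_81 = 11;  a_82 = 3
  a_83 = 11;  a_84 = 9;  a_85 = 7;  a_86 = 0;  a_87 = 3;  a_88 = 3
  a_89 = 2;  a_90 = 4;  a_91 = 12;  a_92 = 10;  a_93 = 10;  a_94 = 4
  a_95 = 11;  a_96 = 10;  a_97 = 8;  a_98 = 5;  a_99 = 3;  a_100 = 1
  a_101 = 7;  a_102 = 10;  a_103 = 12
a_104 = 11·12 + 11·10 + 11·7 + 10·1 + 1·3 = 7
a_105 = 11·7 + 11·12 + 11·10 + 10·7 + 1·1 = 0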